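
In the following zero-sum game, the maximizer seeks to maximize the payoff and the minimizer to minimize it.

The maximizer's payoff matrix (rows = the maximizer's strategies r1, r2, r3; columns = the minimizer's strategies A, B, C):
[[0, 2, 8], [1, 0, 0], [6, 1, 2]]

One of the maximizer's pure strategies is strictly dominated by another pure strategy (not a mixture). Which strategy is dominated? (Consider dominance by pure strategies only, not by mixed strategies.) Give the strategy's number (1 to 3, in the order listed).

Compare r2 with r3: 6 > 1, 1 > 0, 2 > 0.
So r3 strictly dominates r2 for the maximizer; r2 is strictly dominated.

2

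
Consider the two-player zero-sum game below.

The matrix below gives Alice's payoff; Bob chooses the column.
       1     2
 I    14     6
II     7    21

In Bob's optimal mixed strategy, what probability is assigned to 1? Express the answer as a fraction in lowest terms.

Row minima are 6 and 7, so Alice's maximin is 7; column maxima are 14 and 21, so Bob's minimax is 14. These differ, so the equilibrium is in mixed strategies.
Let Bob play 1 with probability q. Alice is indifferent when 14q + 6(1−q) = 7q + 21(1−q), giving q = 15/22.

15/22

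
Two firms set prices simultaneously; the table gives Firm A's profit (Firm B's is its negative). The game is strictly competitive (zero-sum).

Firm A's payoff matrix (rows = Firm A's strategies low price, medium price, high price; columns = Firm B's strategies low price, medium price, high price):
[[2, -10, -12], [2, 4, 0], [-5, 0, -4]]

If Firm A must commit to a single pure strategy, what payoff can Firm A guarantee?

The worst-case payoff for each row is low price: -12, medium price: 0, high price: -5.
The best of these is 0.

0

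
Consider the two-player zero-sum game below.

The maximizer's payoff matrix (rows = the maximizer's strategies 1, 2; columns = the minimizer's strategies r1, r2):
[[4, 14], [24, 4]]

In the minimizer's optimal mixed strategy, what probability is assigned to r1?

Row minima are 4 and 4, so the maximizer's maximin is 4; column maxima are 24 and 14, so the minimizer's minimax is 14. These differ, so the equilibrium is in mixed strategies.
Let the minimizer play r1 with probability q. The maximizer is indifferent when 4q + 14(1−q) = 24q + 4(1−q), giving q = 1/3.

1/3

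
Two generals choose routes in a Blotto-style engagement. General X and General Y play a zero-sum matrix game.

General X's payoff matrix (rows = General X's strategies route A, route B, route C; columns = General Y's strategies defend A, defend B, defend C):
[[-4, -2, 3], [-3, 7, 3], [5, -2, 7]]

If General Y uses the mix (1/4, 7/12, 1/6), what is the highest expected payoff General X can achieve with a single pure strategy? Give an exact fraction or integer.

route A: (-4)·(1/4) + (-2)·(7/12) + (3)·(1/6) = -5/3.
route B: (-3)·(1/4) + (7)·(7/12) + (3)·(1/6) = 23/6.
route C: (5)·(1/4) + (-2)·(7/12) + (7)·(1/6) = 5/4.
The best pure response is route B with expected payoff 23/6.

23/6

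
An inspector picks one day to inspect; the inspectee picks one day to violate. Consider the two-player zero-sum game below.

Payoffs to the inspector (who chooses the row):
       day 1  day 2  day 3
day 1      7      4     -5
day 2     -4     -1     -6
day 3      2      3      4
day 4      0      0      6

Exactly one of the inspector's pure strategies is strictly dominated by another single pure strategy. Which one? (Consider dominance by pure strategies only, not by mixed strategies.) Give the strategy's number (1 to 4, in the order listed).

2

Compare day 2 with day 1: 7 > -4, 4 > -1, -5 > -6.
So day 1 strictly dominates day 2 for the inspector; day 2 is strictly dominated.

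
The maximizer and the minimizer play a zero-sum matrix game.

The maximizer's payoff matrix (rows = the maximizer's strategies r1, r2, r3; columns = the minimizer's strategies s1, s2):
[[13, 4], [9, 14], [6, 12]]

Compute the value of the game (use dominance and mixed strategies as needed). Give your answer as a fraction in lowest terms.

Row r3 is strictly dominated by row r2, so the maximizer never plays it.
The remaining 2×2 game on (r1, r2) × (s1, s2) has no saddle point. Let the maximizer play r1 with probability p; indifference gives 13p + 9(1−p) = 4p + 14(1−p), so p = 5/14.
Similarly the minimizer's optimal q on s1 is 5/7, and the value is 13·(5/7) + (4)·(2/7) = 73/7.

73/7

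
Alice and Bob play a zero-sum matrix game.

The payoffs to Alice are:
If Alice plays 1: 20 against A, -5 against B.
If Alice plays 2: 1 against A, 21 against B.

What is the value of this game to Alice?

85/9

Row minima are -5 and 1, so Alice's maximin is 1; column maxima are 20 and 21, so Bob's minimax is 20. These differ, so the equilibrium is in mixed strategies.
Let Alice play 1 with probability p. Bob is indifferent when 20p + (1−p) = −5p + 21(1−p), giving p = 4/9.
Let Bob play A with probability q. Alice is indifferent when 20q − 5(1−q) = q + 21(1−q), giving q = 26/45.
The value is 20·(26/45) + (-5)·(19/45) = 85/9.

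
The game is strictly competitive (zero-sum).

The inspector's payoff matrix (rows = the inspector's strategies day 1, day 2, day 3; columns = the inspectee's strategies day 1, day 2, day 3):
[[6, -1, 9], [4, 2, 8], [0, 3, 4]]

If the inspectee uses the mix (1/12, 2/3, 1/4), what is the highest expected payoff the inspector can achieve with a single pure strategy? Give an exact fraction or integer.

day 1: (6)·(1/12) + (-1)·(2/3) + (9)·(1/4) = 25/12.
day 2: (4)·(1/12) + (2)·(2/3) + (8)·(1/4) = 11/3.
day 3: (0)·(1/12) + (3)·(2/3) + (4)·(1/4) = 3.
The best pure response is day 2 with expected payoff 11/3.

11/3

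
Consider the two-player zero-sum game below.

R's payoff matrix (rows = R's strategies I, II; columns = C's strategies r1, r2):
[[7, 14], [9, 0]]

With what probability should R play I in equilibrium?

Row minima are 7 and 0, so R's maximin is 7; column maxima are 9 and 14, so C's minimax is 9. These differ, so the equilibrium is in mixed strategies.
Let R play I with probability p. C is indifferent when 7p + 9(1−p) = 14p, giving p = 9/16.

9/16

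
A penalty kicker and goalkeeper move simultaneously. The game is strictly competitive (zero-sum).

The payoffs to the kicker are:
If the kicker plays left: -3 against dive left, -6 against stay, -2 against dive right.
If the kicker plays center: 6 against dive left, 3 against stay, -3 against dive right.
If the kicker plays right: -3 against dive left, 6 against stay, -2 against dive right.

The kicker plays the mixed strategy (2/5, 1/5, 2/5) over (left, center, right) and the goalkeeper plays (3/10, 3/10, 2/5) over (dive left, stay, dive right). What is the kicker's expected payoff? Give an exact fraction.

Against (3/10, 3/10, 2/5), each row's expected payoff is left: -7/2; center: 3/2; right: 1/10.
Taking the (2/5, 1/5, 2/5)-weighted average: (2/5)·(-7/2) + (1/5)·(3/2) + (2/5)·(1/10) = -53/50.

-53/50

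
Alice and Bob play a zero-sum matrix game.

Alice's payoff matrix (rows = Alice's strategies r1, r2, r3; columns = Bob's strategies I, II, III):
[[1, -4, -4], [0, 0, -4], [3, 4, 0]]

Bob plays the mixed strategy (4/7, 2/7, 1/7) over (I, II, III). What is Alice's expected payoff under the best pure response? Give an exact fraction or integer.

r1: (1)·(4/7) + (-4)·(2/7) + (-4)·(1/7) = -8/7.
r2: (0)·(4/7) + (0)·(2/7) + (-4)·(1/7) = -4/7.
r3: (3)·(4/7) + (4)·(2/7) + (0)·(1/7) = 20/7.
The best pure response is r3 with expected payoff 20/7.

20/7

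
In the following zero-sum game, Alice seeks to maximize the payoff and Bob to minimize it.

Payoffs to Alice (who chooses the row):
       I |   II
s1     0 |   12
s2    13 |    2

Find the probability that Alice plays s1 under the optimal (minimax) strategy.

11/23

Row minima are 0 and 2, so Alice's maximin is 2; column maxima are 13 and 12, so Bob's minimax is 12. These differ, so the equilibrium is in mixed strategies.
Let Alice play s1 with probability p. Bob is indifferent when 13(1−p) = 12p + 2(1−p), giving p = 11/23.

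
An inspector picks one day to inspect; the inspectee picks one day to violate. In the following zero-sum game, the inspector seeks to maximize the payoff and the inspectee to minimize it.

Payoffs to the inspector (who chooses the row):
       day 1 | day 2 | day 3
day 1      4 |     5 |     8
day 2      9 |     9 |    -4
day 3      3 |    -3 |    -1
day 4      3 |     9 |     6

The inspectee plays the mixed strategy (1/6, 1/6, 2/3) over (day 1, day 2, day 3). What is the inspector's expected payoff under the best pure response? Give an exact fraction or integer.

41/6

day 1: (4)·(1/6) + (5)·(1/6) + (8)·(2/3) = 41/6.
day 2: (9)·(1/6) + (9)·(1/6) + (-4)·(2/3) = 1/3.
day 3: (3)·(1/6) + (-3)·(1/6) + (-1)·(2/3) = -2/3.
day 4: (3)·(1/6) + (9)·(1/6) + (6)·(2/3) = 6.
The best pure response is day 1 with expected payoff 41/6.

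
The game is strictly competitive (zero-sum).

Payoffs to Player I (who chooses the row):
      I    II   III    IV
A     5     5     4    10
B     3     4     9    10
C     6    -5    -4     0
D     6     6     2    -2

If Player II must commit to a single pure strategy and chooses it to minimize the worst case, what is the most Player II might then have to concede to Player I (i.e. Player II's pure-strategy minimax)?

The worst case (largest entry) in each column is I: 6, II: 6, III: 9, IV: 10.
The best (smallest) of these is 6.

6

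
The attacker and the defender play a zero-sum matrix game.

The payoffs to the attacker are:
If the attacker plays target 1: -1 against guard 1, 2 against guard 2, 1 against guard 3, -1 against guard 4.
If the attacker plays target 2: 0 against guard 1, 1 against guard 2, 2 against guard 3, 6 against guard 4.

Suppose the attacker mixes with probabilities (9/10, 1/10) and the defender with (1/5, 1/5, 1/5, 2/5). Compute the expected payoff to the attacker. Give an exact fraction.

Against (1/5, 1/5, 1/5, 2/5), each row's expected payoff is target 1: 0; target 2: 3.
Taking the (9/10, 1/10)-weighted average: (9/10)·(0) + (1/10)·(3) = 3/10.

3/10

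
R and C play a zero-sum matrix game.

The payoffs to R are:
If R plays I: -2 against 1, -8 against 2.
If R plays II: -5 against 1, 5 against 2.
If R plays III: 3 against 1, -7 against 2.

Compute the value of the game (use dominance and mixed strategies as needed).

-1

Row I is strictly dominated by row III, so R never plays it.
The remaining 2×2 game on (II, III) × (1, 2) has no saddle point. Let R play II with probability p; indifference gives −5p + 3(1−p) = 5p − 7(1−p), so p = 1/2.
Similarly C's optimal q on 1 is 3/5, and the value is -5·(3/5) + (5)·(2/5) = -1.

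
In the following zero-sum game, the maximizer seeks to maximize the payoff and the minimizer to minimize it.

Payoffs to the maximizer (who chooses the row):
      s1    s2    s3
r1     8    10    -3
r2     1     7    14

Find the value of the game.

115/24

Column s2 is strictly dominated by s1 for the minimizer (it gives the maximizer more in every row).
The remaining 2×2 game on (r1, r2) × (s1, s3) has no saddle point. Let the maximizer play r1 with probability p; indifference gives 8p + (1−p) = −3p + 14(1−p), so p = 13/24.
Similarly the minimizer's optimal q on s1 is 17/24, and the value is 8·(17/24) + (-3)·(7/24) = 115/24.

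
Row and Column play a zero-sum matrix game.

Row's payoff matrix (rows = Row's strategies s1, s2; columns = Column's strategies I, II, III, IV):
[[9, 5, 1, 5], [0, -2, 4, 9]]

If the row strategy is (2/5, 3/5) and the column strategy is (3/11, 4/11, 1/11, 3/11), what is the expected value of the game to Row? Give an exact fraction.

39/11

Against (3/11, 4/11, 1/11, 3/11), each row's expected payoff is s1: 63/11; s2: 23/11.
Taking the (2/5, 3/5)-weighted average: (2/5)·(63/11) + (3/5)·(23/11) = 39/11.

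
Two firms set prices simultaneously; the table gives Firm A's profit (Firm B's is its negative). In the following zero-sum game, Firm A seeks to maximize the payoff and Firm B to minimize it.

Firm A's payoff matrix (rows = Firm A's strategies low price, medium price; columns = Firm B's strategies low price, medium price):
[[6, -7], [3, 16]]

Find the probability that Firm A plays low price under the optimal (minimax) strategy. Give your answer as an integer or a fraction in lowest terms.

1/2

Row minima are -7 and 3, so Firm A's maximin is 3; column maxima are 6 and 16, so Firm B's minimax is 6. These differ, so the equilibrium is in mixed strategies.
Let Firm A play low price with probability p. Firm B is indifferent when 6p + 3(1−p) = −7p + 16(1−p), giving p = 1/2.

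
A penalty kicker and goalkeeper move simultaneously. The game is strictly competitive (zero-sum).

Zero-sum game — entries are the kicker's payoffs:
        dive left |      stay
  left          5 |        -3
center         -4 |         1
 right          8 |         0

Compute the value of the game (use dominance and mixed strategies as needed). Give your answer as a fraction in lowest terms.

Row left is strictly dominated by row right, so the kicker never plays it.
The remaining 2×2 game on (center, right) × (dive left, stay) has no saddle point. Let the kicker play center with probability p; indifference gives −4p + 8(1−p) = p, so p = 8/13.
Similarly the goalkeeper's optimal q on dive left is 1/13, and the value is -4·(1/13) + (1)·(12/13) = 8/13.

8/13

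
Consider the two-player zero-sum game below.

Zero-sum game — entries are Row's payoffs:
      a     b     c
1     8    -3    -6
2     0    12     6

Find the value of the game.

12/5

Column b is strictly dominated by c for Column (it gives Row more in every row).
The remaining 2×2 game on (1, 2) × (a, c) has no saddle point. Let Row play 1 with probability p; indifference gives 8p = −6p + 6(1−p), so p = 3/10.
Similarly Column's optimal q on a is 3/5, and the value is 8·(3/5) + (-6)·(2/5) = 12/5.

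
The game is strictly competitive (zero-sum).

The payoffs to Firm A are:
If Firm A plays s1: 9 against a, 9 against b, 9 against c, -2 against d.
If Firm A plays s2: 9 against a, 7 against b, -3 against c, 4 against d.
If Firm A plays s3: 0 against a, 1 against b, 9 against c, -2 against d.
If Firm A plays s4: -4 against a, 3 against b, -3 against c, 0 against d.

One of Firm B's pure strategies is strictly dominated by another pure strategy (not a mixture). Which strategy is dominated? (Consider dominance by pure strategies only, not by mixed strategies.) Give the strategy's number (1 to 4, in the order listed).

2

Firm B prefers columns that give Firm A less. Compare b with d: -2 < 9, 4 < 7, -2 < 1, 0 < 3.
So d strictly dominates b for Firm B; b is strictly dominated.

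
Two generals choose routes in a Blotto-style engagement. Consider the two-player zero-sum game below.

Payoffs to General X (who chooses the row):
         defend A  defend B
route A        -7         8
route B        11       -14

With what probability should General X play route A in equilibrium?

5/8

Row minima are -7 and -14, so General X's maximin is -7; column maxima are 11 and 8, so General Y's minimax is 8. These differ, so the equilibrium is in mixed strategies.
Let General X play route A with probability p. General Y is indifferent when −7p + 11(1−p) = 8p − 14(1−p), giving p = 5/8.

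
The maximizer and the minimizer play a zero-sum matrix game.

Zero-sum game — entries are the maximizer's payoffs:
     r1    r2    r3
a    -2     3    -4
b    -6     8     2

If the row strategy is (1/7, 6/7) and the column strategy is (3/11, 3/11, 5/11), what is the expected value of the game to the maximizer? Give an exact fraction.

Against (3/11, 3/11, 5/11), each row's expected payoff is a: -17/11; b: 16/11.
Taking the (1/7, 6/7)-weighted average: (1/7)·(-17/11) + (6/7)·(16/11) = 79/77.

79/77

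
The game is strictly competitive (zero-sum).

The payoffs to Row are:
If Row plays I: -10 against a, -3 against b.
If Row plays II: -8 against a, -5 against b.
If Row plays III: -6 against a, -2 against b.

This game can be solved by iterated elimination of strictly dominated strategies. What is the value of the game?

-6

Column b is strictly dominated by a for Column (-10<-3, -8<-5, -6<-2); eliminate b.
Row I is strictly dominated by row II (-8>-10); eliminate I.
Row II is strictly dominated by row III (-6>-8); eliminate II.
Only (III, a) remains, with payoff -6.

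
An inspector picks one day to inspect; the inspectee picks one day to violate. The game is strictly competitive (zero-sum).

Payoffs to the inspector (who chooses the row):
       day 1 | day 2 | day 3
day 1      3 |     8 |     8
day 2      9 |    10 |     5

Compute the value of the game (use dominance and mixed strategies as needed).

19/3

Column day 2 is strictly dominated by day 1 for the inspectee (it gives the inspector more in every row).
The remaining 2×2 game on (day 1, day 2) × (day 1, day 3) has no saddle point. Let the inspector play day 1 with probability p; indifference gives 3p + 9(1−p) = 8p + 5(1−p), so p = 4/9.
Similarly the inspectee's optimal q on day 1 is 1/3, and the value is 3·(1/3) + (8)·(2/3) = 19/3.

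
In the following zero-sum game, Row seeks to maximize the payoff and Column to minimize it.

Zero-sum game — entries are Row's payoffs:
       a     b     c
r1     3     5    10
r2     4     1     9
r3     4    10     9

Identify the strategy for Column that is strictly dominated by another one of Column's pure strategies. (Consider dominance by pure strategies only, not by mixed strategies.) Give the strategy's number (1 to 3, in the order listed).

3

Column prefers columns that give Row less. Compare c with a: 3 < 10, 4 < 9, 4 < 9.
So a strictly dominates c for Column; c is strictly dominated.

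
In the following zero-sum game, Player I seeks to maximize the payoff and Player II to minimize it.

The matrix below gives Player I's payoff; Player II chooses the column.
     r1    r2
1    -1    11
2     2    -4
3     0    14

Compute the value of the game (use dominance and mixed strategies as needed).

7/5

Row 1 is strictly dominated by row 3, so Player I never plays it.
The remaining 2×2 game on (2, 3) × (r1, r2) has no saddle point. Let Player I play 2 with probability p; indifference gives 2p = −4p + 14(1−p), so p = 7/10.
Similarly Player II's optimal q on r1 is 9/10, and the value is 2·(9/10) + (-4)·(1/10) = 7/5.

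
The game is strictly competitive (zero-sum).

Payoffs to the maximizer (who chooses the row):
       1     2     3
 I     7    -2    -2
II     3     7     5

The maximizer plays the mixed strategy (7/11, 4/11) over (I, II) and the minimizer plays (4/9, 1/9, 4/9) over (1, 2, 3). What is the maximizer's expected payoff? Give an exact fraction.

94/33

Against (4/9, 1/9, 4/9), each row's expected payoff is I: 2; II: 13/3.
Taking the (7/11, 4/11)-weighted average: (7/11)·(2) + (4/11)·(13/3) = 94/33.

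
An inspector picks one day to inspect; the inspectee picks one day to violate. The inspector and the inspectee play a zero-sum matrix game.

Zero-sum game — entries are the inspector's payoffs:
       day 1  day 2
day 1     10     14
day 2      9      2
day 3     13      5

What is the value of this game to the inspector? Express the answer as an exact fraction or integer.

11

Row day 2 is strictly dominated by row day 3, so the inspector never plays it.
The remaining 2×2 game on (day 1, day 3) × (day 1, day 2) has no saddle point. Let the inspector play day 1 with probability p; indifference gives 10p + 13(1−p) = 14p + 5(1−p), so p = 2/3.
Similarly the inspectee's optimal q on day 1 is 3/4, and the value is 10·(3/4) + (14)·(1/4) = 11.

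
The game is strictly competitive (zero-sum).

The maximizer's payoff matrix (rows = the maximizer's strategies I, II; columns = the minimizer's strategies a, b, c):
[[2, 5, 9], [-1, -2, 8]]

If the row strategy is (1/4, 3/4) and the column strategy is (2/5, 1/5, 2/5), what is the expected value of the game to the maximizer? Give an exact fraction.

Against (2/5, 1/5, 2/5), each row's expected payoff is I: 27/5; II: 12/5.
Taking the (1/4, 3/4)-weighted average: (1/4)·(27/5) + (3/4)·(12/5) = 63/20.

63/20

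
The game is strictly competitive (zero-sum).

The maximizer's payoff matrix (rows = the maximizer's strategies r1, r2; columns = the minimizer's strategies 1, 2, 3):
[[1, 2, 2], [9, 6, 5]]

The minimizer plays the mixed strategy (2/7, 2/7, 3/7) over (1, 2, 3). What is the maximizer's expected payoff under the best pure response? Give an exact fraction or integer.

45/7

r1: (1)·(2/7) + (2)·(2/7) + (2)·(3/7) = 12/7.
r2: (9)·(2/7) + (6)·(2/7) + (5)·(3/7) = 45/7.
The best pure response is r2 with expected payoff 45/7.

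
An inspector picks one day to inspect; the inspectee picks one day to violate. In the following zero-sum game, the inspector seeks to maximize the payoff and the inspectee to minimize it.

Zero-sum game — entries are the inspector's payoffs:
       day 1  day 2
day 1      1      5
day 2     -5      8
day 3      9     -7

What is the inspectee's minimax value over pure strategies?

8

The worst case (largest entry) in each column is day 1: 9, day 2: 8.
The best (smallest) of these is 8.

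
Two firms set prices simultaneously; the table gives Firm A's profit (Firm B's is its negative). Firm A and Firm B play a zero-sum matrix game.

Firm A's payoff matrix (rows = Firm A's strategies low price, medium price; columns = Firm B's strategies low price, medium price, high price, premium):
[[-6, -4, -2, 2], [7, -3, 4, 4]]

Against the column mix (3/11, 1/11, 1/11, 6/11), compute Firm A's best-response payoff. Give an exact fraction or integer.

low price: (-6)·(3/11) + (-4)·(1/11) + (-2)·(1/11) + (2)·(6/11) = -12/11.
medium price: (7)·(3/11) + (-3)·(1/11) + (4)·(1/11) + (4)·(6/11) = 46/11.
The best pure response is medium price with expected payoff 46/11.

46/11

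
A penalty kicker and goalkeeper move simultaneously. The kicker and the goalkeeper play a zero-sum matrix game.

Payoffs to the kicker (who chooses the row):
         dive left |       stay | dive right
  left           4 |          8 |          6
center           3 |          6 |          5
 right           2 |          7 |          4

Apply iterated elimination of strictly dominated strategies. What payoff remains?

Column dive right is strictly dominated by dive left for the goalkeeper (4<6, 3<5, 2<4); eliminate dive right.
Column stay is strictly dominated by dive left for the goalkeeper (4<8, 3<6, 2<7); eliminate stay.
Row right is strictly dominated by row left (4>2); eliminate right.
Row center is strictly dominated by row left (4>3); eliminate center.
Only (left, dive left) remains, with payoff 4.

4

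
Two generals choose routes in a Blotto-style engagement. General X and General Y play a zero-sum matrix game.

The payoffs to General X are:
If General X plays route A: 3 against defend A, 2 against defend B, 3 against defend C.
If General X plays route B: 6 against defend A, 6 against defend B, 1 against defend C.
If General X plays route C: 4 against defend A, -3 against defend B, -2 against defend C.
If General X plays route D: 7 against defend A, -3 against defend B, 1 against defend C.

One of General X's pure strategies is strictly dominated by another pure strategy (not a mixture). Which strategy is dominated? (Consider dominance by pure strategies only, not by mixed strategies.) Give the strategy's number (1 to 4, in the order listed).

3

Compare route C with route B: 6 > 4, 6 > -3, 1 > -2.
So route B strictly dominates route C for General X; route C is strictly dominated.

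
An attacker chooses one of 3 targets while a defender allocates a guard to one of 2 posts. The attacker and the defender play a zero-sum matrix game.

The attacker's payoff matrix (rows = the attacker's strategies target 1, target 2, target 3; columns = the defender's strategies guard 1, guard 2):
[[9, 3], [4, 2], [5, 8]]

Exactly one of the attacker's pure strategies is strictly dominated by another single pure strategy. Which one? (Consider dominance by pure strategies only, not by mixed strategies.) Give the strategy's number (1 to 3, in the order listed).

2

Compare target 2 with target 1: 9 > 4, 3 > 2.
So target 1 strictly dominates target 2 for the attacker; target 2 is strictly dominated.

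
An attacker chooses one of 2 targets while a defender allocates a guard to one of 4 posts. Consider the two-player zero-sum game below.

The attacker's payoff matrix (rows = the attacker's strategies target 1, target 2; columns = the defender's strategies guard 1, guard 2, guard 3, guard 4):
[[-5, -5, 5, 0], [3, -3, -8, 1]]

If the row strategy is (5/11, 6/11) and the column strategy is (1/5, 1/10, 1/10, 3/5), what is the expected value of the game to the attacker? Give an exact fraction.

Against (1/5, 1/10, 1/10, 3/5), each row's expected payoff is target 1: -1; target 2: 1/10.
Taking the (5/11, 6/11)-weighted average: (5/11)·(-1) + (6/11)·(1/10) = -2/5.

-2/5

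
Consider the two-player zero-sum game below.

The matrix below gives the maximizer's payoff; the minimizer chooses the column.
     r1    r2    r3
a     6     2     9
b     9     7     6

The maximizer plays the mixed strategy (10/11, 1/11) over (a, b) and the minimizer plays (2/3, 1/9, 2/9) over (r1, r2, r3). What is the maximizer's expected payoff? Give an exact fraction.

211/33

Against (2/3, 1/9, 2/9), each row's expected payoff is a: 56/9; b: 73/9.
Taking the (10/11, 1/11)-weighted average: (10/11)·(56/9) + (1/11)·(73/9) = 211/33.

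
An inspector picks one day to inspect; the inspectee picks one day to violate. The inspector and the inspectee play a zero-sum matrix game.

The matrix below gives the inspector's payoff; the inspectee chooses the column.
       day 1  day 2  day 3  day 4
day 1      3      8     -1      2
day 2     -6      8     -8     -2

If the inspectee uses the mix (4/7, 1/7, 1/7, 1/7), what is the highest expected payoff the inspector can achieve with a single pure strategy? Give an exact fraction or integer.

day 1: (3)·(4/7) + (8)·(1/7) + (-1)·(1/7) + (2)·(1/7) = 3.
day 2: (-6)·(4/7) + (8)·(1/7) + (-8)·(1/7) + (-2)·(1/7) = -26/7.
The best pure response is day 1 with expected payoff 3.

3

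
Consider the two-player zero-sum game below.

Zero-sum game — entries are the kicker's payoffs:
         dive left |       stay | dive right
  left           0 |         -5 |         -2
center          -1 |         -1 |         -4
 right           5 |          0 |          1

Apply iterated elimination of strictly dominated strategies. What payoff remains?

Column dive left is strictly dominated by dive right for the goalkeeper (-2<0, -4<-1, 1<5); eliminate dive left.
Row left is strictly dominated by row right (0>-5, 1>-2); eliminate left.
Row center is strictly dominated by row right (0>-1, 1>-4); eliminate center.
Column dive right is strictly dominated by stay for the goalkeeper (0<1); eliminate dive right.
Only (right, stay) remains, with payoff 0.

0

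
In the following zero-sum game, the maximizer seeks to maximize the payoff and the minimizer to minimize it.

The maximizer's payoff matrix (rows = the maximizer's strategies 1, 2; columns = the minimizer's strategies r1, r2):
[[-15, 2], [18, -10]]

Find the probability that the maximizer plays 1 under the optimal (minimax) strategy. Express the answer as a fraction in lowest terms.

28/45

Row minima are -15 and -10, so the maximizer's maximin is -10; column maxima are 18 and 2, so the minimizer's minimax is 2. These differ, so the equilibrium is in mixed strategies.
Let the maximizer play 1 with probability p. The minimizer is indifferent when −15p + 18(1−p) = 2p − 10(1−p), giving p = 28/45.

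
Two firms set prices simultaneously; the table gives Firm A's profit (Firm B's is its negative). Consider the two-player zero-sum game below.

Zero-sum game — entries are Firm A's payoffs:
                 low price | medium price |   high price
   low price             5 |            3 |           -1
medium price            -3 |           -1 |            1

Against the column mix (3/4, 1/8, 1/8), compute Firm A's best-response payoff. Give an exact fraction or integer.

low price: (5)·(3/4) + (3)·(1/8) + (-1)·(1/8) = 4.
medium price: (-3)·(3/4) + (-1)·(1/8) + (1)·(1/8) = -9/4.
The best pure response is low price with expected payoff 4.

4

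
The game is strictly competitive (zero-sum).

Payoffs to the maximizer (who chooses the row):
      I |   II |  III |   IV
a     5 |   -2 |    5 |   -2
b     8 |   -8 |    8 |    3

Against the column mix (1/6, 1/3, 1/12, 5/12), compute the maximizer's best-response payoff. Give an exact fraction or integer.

7/12

a: (5)·(1/6) + (-2)·(1/3) + (5)·(1/12) + (-2)·(5/12) = -1/4.
b: (8)·(1/6) + (-8)·(1/3) + (8)·(1/12) + (3)·(5/12) = 7/12.
The best pure response is b with expected payoff 7/12.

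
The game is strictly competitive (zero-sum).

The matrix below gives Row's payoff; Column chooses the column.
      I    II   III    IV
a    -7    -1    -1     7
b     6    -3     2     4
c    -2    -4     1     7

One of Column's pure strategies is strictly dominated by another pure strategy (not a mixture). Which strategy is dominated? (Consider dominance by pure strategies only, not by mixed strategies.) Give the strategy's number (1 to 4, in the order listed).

4

Column prefers columns that give Row less. Compare IV with II: -1 < 7, -3 < 4, -4 < 7.
So II strictly dominates IV for Column; IV is strictly dominated.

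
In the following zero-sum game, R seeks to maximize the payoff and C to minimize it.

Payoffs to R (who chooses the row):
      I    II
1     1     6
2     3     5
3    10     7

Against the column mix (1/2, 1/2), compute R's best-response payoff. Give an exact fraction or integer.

17/2

1: (1)·(1/2) + (6)·(1/2) = 7/2.
2: (3)·(1/2) + (5)·(1/2) = 4.
3: (10)·(1/2) + (7)·(1/2) = 17/2.
The best pure response is 3 with expected payoff 17/2.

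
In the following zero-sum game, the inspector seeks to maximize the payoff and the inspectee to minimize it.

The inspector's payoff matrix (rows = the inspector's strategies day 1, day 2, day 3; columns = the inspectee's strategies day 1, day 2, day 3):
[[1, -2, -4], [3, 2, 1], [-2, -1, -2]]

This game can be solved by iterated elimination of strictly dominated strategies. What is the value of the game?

Row day 3 is strictly dominated by row day 2 (3>-2, 2>-1, 1>-2); eliminate day 3.
Row day 1 is strictly dominated by row day 2 (3>1, 2>-2, 1>-4); eliminate day 1.
Column day 1 is strictly dominated by day 2 for the inspectee (2<3); eliminate day 1.
Column day 2 is strictly dominated by day 3 for the inspectee (1<2); eliminate day 2.
Only (day 2, day 3) remains, with payoff 1.

1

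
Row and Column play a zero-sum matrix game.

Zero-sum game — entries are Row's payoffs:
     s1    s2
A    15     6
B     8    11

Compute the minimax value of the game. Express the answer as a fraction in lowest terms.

Row minima are 6 and 8, so Row's maximin is 8; column maxima are 15 and 11, so Column's minimax is 11. These differ, so the equilibrium is in mixed strategies.
Let Row play A with probability p. Column is indifferent when 15p + 8(1−p) = 6p + 11(1−p), giving p = 1/4.
Let Column play s1 with probability q. Row is indifferent when 15q + 6(1−q) = 8q + 11(1−q), giving q = 5/12.
The value is 15·(5/12) + (6)·(7/12) = 39/4.

39/4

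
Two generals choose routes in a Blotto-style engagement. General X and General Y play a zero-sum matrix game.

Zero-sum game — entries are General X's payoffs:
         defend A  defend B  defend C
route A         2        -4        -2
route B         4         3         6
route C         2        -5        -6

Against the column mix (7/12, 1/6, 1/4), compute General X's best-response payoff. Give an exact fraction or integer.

route A: (2)·(7/12) + (-4)·(1/6) + (-2)·(1/4) = 0.
route B: (4)·(7/12) + (3)·(1/6) + (6)·(1/4) = 13/3.
route C: (2)·(7/12) + (-5)·(1/6) + (-6)·(1/4) = -7/6.
The best pure response is route B with expected payoff 13/3.

13/3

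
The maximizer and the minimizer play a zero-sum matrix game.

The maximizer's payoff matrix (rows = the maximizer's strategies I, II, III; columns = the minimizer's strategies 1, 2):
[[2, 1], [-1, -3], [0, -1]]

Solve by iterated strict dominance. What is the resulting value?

Column 1 is strictly dominated by 2 for the minimizer (1<2, -3<-1, -1<0); eliminate 1.
Row III is strictly dominated by row I (1>-1); eliminate III.
Row II is strictly dominated by row I (1>-3); eliminate II.
Only (I, 2) remains, with payoff 1.

1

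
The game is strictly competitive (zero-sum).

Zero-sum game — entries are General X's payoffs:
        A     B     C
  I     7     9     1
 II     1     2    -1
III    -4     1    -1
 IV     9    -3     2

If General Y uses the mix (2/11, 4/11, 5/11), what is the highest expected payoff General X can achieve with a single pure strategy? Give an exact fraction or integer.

5

I: (7)·(2/11) + (9)·(4/11) + (1)·(5/11) = 5.
II: (1)·(2/11) + (2)·(4/11) + (-1)·(5/11) = 5/11.
III: (-4)·(2/11) + (1)·(4/11) + (-1)·(5/11) = -9/11.
IV: (9)·(2/11) + (-3)·(4/11) + (2)·(5/11) = 16/11.
The best pure response is I with expected payoff 5.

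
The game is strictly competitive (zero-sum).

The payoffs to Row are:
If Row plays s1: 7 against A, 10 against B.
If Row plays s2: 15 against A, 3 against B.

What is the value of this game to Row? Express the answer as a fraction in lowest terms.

Row minima are 7 and 3, so Row's maximin is 7; column maxima are 15 and 10, so Column's minimax is 10. These differ, so the equilibrium is in mixed strategies.
Let Row play s1 with probability p. Column is indifferent when 7p + 15(1−p) = 10p + 3(1−p), giving p = 4/5.
Let Column play A with probability q. Row is indifferent when 7q + 10(1−q) = 15q + 3(1−q), giving q = 7/15.
The value is 7·(7/15) + (10)·(8/15) = 43/5.

43/5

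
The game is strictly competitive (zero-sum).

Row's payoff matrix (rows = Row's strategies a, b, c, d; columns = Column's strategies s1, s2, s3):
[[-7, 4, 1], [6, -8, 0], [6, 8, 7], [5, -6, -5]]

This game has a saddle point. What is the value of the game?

Row minima: -7, -8, 6, -6 → Row's maximin is 6.
Column maxima: 6, 8, 7 → Column's minimax is 6.
They coincide at (c, s1), so the value is 6.

6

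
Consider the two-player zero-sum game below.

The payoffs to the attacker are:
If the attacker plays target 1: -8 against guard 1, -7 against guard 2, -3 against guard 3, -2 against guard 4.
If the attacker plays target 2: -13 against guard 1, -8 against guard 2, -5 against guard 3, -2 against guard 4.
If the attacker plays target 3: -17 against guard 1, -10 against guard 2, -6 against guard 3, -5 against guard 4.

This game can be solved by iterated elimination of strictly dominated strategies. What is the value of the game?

Column guard 2 is strictly dominated by guard 1 for the defender (-8<-7, -13<-8, -17<-10); eliminate guard 2.
Row target 3 is strictly dominated by row target 1 (-8>-17, -3>-6, -2>-5); eliminate target 3.
Column guard 4 is strictly dominated by guard 1 for the defender (-8<-2, -13<-2); eliminate guard 4.
Column guard 3 is strictly dominated by guard 1 for the defender (-8<-3, -13<-5); eliminate guard 3.
Row target 2 is strictly dominated by row target 1 (-8>-13); eliminate target 2.
Only (target 1, guard 1) remains, with payoff -8.

-8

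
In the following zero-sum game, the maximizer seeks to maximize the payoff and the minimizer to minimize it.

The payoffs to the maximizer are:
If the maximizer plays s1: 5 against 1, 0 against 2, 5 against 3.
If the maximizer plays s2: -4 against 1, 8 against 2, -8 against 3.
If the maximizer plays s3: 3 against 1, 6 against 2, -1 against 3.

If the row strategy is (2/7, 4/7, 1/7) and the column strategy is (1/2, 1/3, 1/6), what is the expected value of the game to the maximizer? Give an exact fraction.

22/21

Against (1/2, 1/3, 1/6), each row's expected payoff is s1: 10/3; s2: -2/3; s3: 10/3.
Taking the (2/7, 4/7, 1/7)-weighted average: (2/7)·(10/3) + (4/7)·(-2/3) + (1/7)·(10/3) = 22/21.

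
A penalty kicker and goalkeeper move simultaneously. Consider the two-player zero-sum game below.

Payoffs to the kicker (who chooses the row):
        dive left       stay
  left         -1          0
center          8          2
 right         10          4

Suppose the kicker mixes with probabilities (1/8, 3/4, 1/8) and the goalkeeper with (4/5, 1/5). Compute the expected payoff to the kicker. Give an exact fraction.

Against (4/5, 1/5), each row's expected payoff is left: -4/5; center: 34/5; right: 44/5.
Taking the (1/8, 3/4, 1/8)-weighted average: (1/8)·(-4/5) + (3/4)·(34/5) + (1/8)·(44/5) = 61/10.

61/10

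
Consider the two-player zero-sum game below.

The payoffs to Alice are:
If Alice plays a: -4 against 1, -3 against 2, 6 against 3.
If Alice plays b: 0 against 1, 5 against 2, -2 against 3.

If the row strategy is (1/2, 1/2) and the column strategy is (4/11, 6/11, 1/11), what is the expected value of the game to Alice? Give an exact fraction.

Against (4/11, 6/11, 1/11), each row's expected payoff is a: -28/11; b: 28/11.
Taking the (1/2, 1/2)-weighted average: (1/2)·(-28/11) + (1/2)·(28/11) = 0.

0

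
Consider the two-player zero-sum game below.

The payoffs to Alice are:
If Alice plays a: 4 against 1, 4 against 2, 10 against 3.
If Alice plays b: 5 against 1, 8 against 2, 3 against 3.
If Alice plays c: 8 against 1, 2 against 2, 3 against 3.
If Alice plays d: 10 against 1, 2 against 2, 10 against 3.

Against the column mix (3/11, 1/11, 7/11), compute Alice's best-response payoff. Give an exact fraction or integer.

a: (4)·(3/11) + (4)·(1/11) + (10)·(7/11) = 86/11.
b: (5)·(3/11) + (8)·(1/11) + (3)·(7/11) = 4.
c: (8)·(3/11) + (2)·(1/11) + (3)·(7/11) = 47/11.
d: (10)·(3/11) + (2)·(1/11) + (10)·(7/11) = 102/11.
The best pure response is d with expected payoff 102/11.

102/11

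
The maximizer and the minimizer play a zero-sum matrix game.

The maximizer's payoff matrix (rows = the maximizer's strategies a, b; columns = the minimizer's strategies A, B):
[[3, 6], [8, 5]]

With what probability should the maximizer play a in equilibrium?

1/2

Row minima are 3 and 5, so the maximizer's maximin is 5; column maxima are 8 and 6, so the minimizer's minimax is 6. These differ, so the equilibrium is in mixed strategies.
Let the maximizer play a with probability p. The minimizer is indifferent when 3p + 8(1−p) = 6p + 5(1−p), giving p = 1/2.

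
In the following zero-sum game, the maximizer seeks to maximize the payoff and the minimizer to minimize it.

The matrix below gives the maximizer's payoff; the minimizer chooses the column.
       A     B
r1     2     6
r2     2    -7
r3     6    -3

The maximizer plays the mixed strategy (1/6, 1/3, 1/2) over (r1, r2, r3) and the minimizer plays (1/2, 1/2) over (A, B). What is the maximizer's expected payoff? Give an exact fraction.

Against (1/2, 1/2), each row's expected payoff is r1: 4; r2: -5/2; r3: 3/2.
Taking the (1/6, 1/3, 1/2)-weighted average: (1/6)·(4) + (1/3)·(-5/2) + (1/2)·(3/2) = 7/12.

7/12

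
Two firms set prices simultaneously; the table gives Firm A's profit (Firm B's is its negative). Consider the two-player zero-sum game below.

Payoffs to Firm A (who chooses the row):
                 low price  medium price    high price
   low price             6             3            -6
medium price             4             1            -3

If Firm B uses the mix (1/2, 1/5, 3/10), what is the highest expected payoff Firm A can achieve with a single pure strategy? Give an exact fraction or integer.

low price: (6)·(1/2) + (3)·(1/5) + (-6)·(3/10) = 9/5.
medium price: (4)·(1/2) + (1)·(1/5) + (-3)·(3/10) = 13/10.
The best pure response is low price with expected payoff 9/5.

9/5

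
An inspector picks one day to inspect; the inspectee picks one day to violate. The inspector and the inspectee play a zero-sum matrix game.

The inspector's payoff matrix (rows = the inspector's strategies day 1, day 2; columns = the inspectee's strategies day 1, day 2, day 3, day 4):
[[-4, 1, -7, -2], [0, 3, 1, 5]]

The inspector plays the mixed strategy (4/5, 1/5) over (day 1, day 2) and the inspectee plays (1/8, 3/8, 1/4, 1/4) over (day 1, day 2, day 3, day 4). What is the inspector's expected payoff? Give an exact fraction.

-11/8

Against (1/8, 3/8, 1/4, 1/4), each row's expected payoff is day 1: -19/8; day 2: 21/8.
Taking the (4/5, 1/5)-weighted average: (4/5)·(-19/8) + (1/5)·(21/8) = -11/8.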